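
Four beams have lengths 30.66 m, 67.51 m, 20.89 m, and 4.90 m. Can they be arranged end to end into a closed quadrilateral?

For a quadrilateral, each side must be shorter than the sum of the others.
Here the longest side is 67.51, but the remaining 3 sides sum to only 56.45.

No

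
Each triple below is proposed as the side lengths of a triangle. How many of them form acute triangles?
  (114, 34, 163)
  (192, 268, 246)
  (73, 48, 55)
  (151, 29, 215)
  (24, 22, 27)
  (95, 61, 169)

(114,34,163): 34+114 ≤ 163, not a triangle
(192,268,246): 192²+246² = 97380 > 71824 = 268² → acute
(73,48,55): 48²+55² = 5329 = 73² → right
(151,29,215): 29+151 ≤ 215, not a triangle
(24,22,27): 22²+24² = 1060 > 729 = 27² → acute
(95,61,169): 61+95 ≤ 169, not a triangle
2 of the 6 are acute.

2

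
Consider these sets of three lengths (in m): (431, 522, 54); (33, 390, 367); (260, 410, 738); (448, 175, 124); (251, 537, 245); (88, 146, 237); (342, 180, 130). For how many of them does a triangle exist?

(54,431,522): 54+431 ≤ 522 → not valid
(33,367,390): 33+367 > 390 → valid
(260,410,738): 260+410 ≤ 738 → not valid
(124,175,448): 124+175 ≤ 448 → not valid
(245,251,537): 245+251 ≤ 537 → not valid
(88,146,237): 88+146 ≤ 237 → not valid
(130,180,342): 130+180 ≤ 342 → not valid
1 of the 7 triples forms a triangle.

1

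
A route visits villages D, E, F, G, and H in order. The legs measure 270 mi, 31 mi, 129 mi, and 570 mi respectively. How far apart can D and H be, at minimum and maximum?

140 ≤ DH ≤ 1000 mi

The maximum is all hops collinear in one direction: 270 + 31 + 129 + 570 = 1000.
The longest hop is 570; the others sum to 430. Folding the others back against it leaves at least 570 − 430 = 140.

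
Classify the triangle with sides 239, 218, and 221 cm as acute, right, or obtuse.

Compare the square of the longest side to the sum of squares of the other two: 218² + 221² = 96365 > 57121 = 239².

acute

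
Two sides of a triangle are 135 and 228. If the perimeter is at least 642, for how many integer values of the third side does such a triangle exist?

Triangle inequality: 93 < x < 363. Perimeter ≥ 642 gives x ≥ 642 − 135 − 228 = 279.
So 279 ≤ x < 363; integers 279 through 362: 84 values.

84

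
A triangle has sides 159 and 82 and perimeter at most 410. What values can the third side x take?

77 < x ≤ 169

Triangle inequality alone gives 77 < x < 241.
The perimeter condition gives x ≤ 410 − 159 − 82 = 169.
Intersecting the two: 77 < x ≤ 169.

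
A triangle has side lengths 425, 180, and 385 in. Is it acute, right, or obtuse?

Compare the square of the longest side to the sum of squares of the other two: 180² + 385² = 180625 = 425².

right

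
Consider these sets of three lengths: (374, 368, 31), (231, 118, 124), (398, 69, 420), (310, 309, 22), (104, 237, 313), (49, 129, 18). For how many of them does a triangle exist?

(31,368,374): 31+368 > 374 → valid
(118,124,231): 118+124 > 231 → valid
(69,398,420): 69+398 > 420 → valid
(22,309,310): 22+309 > 310 → valid
(104,237,313): 104+237 > 313 → valid
(18,49,129): 18+49 ≤ 129 → not valid
5 of the 6 triples form a triangle.

5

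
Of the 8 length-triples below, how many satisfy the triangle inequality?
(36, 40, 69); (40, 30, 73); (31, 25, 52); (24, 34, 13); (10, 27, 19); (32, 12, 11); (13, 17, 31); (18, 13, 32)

(36,40,69): 36+40 > 69 → valid
(30,40,73): 30+40 ≤ 73 → not valid
(25,31,52): 25+31 > 52 → valid
(13,24,34): 13+24 > 34 → valid
(10,19,27): 10+19 > 27 → valid
(11,12,32): 11+12 ≤ 32 → not valid
(13,17,31): 13+17 ≤ 31 → not valid
(13,18,32): 13+18 ≤ 32 → not valid
4 of the 8 triples form a triangle.

4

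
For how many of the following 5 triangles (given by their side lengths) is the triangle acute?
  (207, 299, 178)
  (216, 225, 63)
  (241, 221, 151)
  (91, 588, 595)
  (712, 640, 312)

(207,299,178): 178²+207² = 74533 < 89401 = 299² → obtuse
(216,225,63): 63²+216² = 50625 = 225² → right
(241,221,151): 151²+221² = 71642 > 58081 = 241² → acute
(91,588,595): 91²+588² = 354025 = 595² → right
(712,640,312): 312²+640² = 506944 = 712² → right
1 of the 5 is acute.

1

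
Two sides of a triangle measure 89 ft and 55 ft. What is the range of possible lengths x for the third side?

By the triangle inequality, x must be less than 89 + 55 = 144 and greater than |89 − 55| = 34.

34 < x < 144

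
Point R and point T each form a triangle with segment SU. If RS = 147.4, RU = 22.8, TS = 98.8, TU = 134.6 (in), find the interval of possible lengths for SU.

124.6 < SU < 170.2

From triangle RSU: |147.4 − 22.8| < SU < 147.4 + 22.8, i.e. 124.6 < SU < 170.2.
From triangle TSU: 35.8 < SU < 233.4.
Both must hold, so SU lies in the intersection.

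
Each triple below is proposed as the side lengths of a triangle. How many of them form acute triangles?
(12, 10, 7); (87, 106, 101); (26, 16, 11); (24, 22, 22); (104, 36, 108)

(12,10,7): 7²+10² = 149 > 144 = 12² → acute
(87,106,101): 87²+101² = 17770 > 11236 = 106² → acute
(26,16,11): 11²+16² = 377 < 676 = 26² → obtuse
(24,22,22): 22²+22² = 968 > 576 = 24² → acute
(104,36,108): 36²+104² = 12112 > 11664 = 108² → acute
4 of the 5 are acute.

4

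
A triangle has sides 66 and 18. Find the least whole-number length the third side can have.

49

The third side must be strictly greater than |66 − 18| = 48.
The smallest integer above 48 is 49.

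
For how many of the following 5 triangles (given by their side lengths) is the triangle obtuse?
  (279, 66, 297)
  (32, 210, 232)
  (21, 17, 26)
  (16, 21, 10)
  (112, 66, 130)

3

(279,66,297): 66²+279² = 82197 < 88209 = 297² → obtuse
(32,210,232): 32²+210² = 45124 < 53824 = 232² → obtuse
(21,17,26): 17²+21² = 730 > 676 = 26² → acute
(16,21,10): 10²+16² = 356 < 441 = 21² → obtuse
(112,66,130): 66²+112² = 16900 = 130² → right
3 of the 5 are obtuse.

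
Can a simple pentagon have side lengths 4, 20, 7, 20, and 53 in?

No

For a pentagon, each side must be shorter than the sum of the others.
Here the longest side is 53, but the remaining 4 sides sum to only 51.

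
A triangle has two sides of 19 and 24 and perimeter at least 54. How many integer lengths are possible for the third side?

Triangle inequality: 5 < x < 43. Perimeter ≥ 54 gives x ≥ 54 − 19 − 24 = 11.
So 11 ≤ x < 43; integers 11 through 42: 32 values.

32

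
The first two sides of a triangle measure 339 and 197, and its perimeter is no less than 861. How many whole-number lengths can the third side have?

211

Triangle inequality: 142 < x < 536. Perimeter ≥ 861 gives x ≥ 861 − 339 − 197 = 325.
So 325 ≤ x < 536; integers 325 through 535: 211 values.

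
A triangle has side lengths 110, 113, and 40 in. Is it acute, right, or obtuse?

Compare the square of the longest side to the sum of squares of the other two: 40² + 110² = 13700 > 12769 = 113².

acute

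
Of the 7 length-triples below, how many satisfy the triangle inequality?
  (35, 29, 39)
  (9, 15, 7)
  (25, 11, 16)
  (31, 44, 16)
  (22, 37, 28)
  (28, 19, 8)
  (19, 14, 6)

6

(29,35,39): 29+35 > 39 → valid
(7,9,15): 7+9 > 15 → valid
(11,16,25): 11+16 > 25 → valid
(16,31,44): 16+31 > 44 → valid
(22,28,37): 22+28 > 37 → valid
(8,19,28): 8+19 ≤ 28 → not valid
(6,14,19): 6+14 > 19 → valid
6 of the 7 triples form a triangle.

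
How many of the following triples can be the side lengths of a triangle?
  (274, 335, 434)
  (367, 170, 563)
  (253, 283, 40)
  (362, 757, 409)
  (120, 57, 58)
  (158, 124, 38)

4

(274,335,434): 274+335 > 434 → valid
(170,367,563): 170+367 ≤ 563 → not valid
(40,253,283): 40+253 > 283 → valid
(362,409,757): 362+409 > 757 → valid
(57,58,120): 57+58 ≤ 120 → not valid
(38,124,158): 38+124 > 158 → valid
4 of the 6 triples form a triangle.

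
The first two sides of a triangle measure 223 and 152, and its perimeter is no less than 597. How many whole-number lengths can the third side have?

153

Triangle inequality: 71 < x < 375. Perimeter ≥ 597 gives x ≥ 597 − 223 − 152 = 222.
So 222 ≤ x < 375; integers 222 through 374: 153 values.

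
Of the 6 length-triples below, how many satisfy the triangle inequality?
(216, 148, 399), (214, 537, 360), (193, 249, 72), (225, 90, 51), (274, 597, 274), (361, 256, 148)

3

(148,216,399): 148+216 ≤ 399 → not valid
(214,360,537): 214+360 > 537 → valid
(72,193,249): 72+193 > 249 → valid
(51,90,225): 51+90 ≤ 225 → not valid
(274,274,597): 274+274 ≤ 597 → not valid
(148,256,361): 148+256 > 361 → valid
3 of the 6 triples form a triangle.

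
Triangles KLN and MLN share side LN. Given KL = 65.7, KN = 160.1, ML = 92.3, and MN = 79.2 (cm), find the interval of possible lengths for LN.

94.4 < LN < 171.5

From triangle KLN: |65.7 − 160.1| < LN < 65.7 + 160.1, i.e. 94.4 < LN < 225.8.
From triangle MLN: 13.1 < LN < 171.5.
Both must hold, so LN lies in the intersection.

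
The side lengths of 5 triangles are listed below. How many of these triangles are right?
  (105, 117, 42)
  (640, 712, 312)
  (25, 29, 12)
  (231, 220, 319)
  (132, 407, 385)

(105,117,42): 42²+105² = 12789 < 13689 = 117² → obtuse
(640,712,312): 312²+640² = 506944 = 712² → right
(25,29,12): 12²+25² = 769 < 841 = 29² → obtuse
(231,220,319): 220²+231² = 101761 = 319² → right
(132,407,385): 132²+385² = 165649 = 407² → right
3 of the 5 are right.

3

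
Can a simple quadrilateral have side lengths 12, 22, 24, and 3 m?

A quadrilateral exists iff every side is shorter than the sum of the others — equivalently, the longest side is less than the sum of the rest.
Longest side 24 < 37 (sum of the remaining 3), so yes.

Yes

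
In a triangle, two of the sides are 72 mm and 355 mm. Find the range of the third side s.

283 < s < 427 (mm)

By the triangle inequality, s must be less than 72 + 355 = 427 and greater than |72 − 355| = 283.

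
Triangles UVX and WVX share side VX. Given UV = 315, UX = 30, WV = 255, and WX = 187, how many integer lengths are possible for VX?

59

From triangle UVX: 285 < VX < 345.
From triangle WVX: 68 < VX < 442.
Intersection: 285 < VX < 345, so integers 286 through 344: 59 values.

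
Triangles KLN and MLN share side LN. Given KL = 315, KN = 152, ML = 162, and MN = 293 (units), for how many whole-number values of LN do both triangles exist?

From triangle KLN: 163 < LN < 467.
From triangle MLN: 131 < LN < 455.
Intersection: 163 < LN < 455, so integers 164 through 454: 291 values.

291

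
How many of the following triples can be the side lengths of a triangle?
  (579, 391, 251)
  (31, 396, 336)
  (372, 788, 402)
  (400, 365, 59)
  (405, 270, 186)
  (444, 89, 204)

(251,391,579): 251+391 > 579 → valid
(31,336,396): 31+336 ≤ 396 → not valid
(372,402,788): 372+402 ≤ 788 → not valid
(59,365,400): 59+365 > 400 → valid
(186,270,405): 186+270 > 405 → valid
(89,204,444): 89+204 ≤ 444 → not valid
3 of the 6 triples form a triangle.

3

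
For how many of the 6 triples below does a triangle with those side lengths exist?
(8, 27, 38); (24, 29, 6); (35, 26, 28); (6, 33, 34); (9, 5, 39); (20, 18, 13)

(8,27,38): 8+27 ≤ 38 → not valid
(6,24,29): 6+24 > 29 → valid
(26,28,35): 26+28 > 35 → valid
(6,33,34): 6+33 > 34 → valid
(5,9,39): 5+9 ≤ 39 → not valid
(13,18,20): 13+18 > 20 → valid
4 of the 6 triples form a triangle.

4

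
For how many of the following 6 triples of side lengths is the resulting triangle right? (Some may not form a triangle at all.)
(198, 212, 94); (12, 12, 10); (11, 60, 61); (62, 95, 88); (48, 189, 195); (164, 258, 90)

2

(198,212,94): 94²+198² = 48040 > 44944 = 212² → acute
(12,12,10): 10²+12² = 244 > 144 = 12² → acute
(11,60,61): 11²+60² = 3721 = 61² → right
(62,95,88): 62²+88² = 11588 > 9025 = 95² → acute
(48,189,195): 48²+189² = 38025 = 195² → right
(164,258,90): 90+164 ≤ 258, not a triangle
2 of the 6 are right.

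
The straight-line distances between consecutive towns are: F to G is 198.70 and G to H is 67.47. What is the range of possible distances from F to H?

131.23 ≤ FH ≤ 266.17

By the triangle inequality, |198.70 − 67.47| ≤ FH ≤ 198.70 + 67.47.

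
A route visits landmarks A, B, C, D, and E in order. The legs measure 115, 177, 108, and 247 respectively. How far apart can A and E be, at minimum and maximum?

The maximum is all hops collinear in one direction: 115 + 177 + 108 + 247 = 647.
The longest hop is 247; the others sum to 400. Since 247 ≤ 400, the path can fold back on itself completely, so the minimum distance is 0.

0 ≤ AE ≤ 647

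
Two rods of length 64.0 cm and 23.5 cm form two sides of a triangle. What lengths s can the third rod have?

40.5 < s < 87.5 (cm)

By the triangle inequality, s must be less than 64.0 + 23.5 = 87.5 and greater than |64.0 − 23.5| = 40.5.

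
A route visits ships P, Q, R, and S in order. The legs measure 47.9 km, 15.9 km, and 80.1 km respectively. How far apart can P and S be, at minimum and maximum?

The maximum is all hops collinear in one direction: 47.9 + 15.9 + 80.1 = 143.9.
The longest hop is 80.1; the others sum to 63.8. Folding the others back against it leaves at least 80.1 − 63.8 = 16.3.

16.3 ≤ PS ≤ 143.9 km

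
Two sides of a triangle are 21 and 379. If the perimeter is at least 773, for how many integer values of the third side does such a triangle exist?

Triangle inequality: 358 < x < 400. Perimeter ≥ 773 gives x ≥ 773 − 21 − 379 = 373.
So 373 ≤ x < 400; integers 373 through 399: 27 values.

27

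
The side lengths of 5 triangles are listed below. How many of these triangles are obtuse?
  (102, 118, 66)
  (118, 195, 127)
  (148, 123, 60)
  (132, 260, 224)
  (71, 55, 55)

2

(102,118,66): 66²+102² = 14760 > 13924 = 118² → acute
(118,195,127): 118²+127² = 30053 < 38025 = 195² → obtuse
(148,123,60): 60²+123² = 18729 < 21904 = 148² → obtuse
(132,260,224): 132²+224² = 67600 = 260² → right
(71,55,55): 55²+55² = 6050 > 5041 = 71² → acute
2 of the 5 are obtuse.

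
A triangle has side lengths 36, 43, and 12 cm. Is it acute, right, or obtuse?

Compare the square of the longest side to the sum of squares of the other two: 12² + 36² = 1440 < 1849 = 43².

obtuse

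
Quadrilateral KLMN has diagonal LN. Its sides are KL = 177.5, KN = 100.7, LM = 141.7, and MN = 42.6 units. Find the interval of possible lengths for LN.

99.1 < LN < 184.3

From triangle KLN: |177.5 − 100.7| < LN < 177.5 + 100.7, i.e. 76.8 < LN < 278.2.
From triangle MLN: 99.1 < LN < 184.3.
Both must hold, so LN lies in the intersection.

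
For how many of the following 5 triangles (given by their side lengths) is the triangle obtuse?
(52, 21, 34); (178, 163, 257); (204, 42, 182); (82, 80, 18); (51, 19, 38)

4

(52,21,34): 21²+34² = 1597 < 2704 = 52² → obtuse
(178,163,257): 163²+178² = 58253 < 66049 = 257² → obtuse
(204,42,182): 42²+182² = 34888 < 41616 = 204² → obtuse
(82,80,18): 18²+80² = 6724 = 82² → right
(51,19,38): 19²+38² = 1805 < 2601 = 51² → obtuse
4 of the 5 are obtuse.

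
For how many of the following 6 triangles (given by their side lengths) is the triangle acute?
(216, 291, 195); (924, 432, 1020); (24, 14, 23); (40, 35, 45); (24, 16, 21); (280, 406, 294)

3

(216,291,195): 195²+216² = 84681 = 291² → right
(924,432,1020): 432²+924² = 1040400 = 1020² → right
(24,14,23): 14²+23² = 725 > 576 = 24² → acute
(40,35,45): 35²+40² = 2825 > 2025 = 45² → acute
(24,16,21): 16²+21² = 697 > 576 = 24² → acute
(280,406,294): 280²+294² = 164836 = 406² → right
3 of the 6 are acute.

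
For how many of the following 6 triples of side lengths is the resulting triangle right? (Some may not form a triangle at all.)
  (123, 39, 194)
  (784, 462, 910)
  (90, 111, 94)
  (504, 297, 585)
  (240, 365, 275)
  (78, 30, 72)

(123,39,194): 39+123 ≤ 194, not a triangle
(784,462,910): 462²+784² = 828100 = 910² → right
(90,111,94): 90²+94² = 16936 > 12321 = 111² → acute
(504,297,585): 297²+504² = 342225 = 585² → right
(240,365,275): 240²+275² = 133225 = 365² → right
(78,30,72): 30²+72² = 6084 = 78² → right
4 of the 6 are right.

4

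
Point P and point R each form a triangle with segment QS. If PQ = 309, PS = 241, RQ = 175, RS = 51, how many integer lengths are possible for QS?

From triangle PQS: 68 < QS < 550.
From triangle RQS: 124 < QS < 226.
Intersection: 124 < QS < 226, so integers 125 through 225: 101 values.

101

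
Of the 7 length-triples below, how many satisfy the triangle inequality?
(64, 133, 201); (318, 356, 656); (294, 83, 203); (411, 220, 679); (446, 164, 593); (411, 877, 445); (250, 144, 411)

2

(64,133,201): 64+133 ≤ 201 → not valid
(318,356,656): 318+356 > 656 → valid
(83,203,294): 83+203 ≤ 294 → not valid
(220,411,679): 220+411 ≤ 679 → not valid
(164,446,593): 164+446 > 593 → valid
(411,445,877): 411+445 ≤ 877 → not valid
(144,250,411): 144+250 ≤ 411 → not valid
2 of the 7 triples form a triangle.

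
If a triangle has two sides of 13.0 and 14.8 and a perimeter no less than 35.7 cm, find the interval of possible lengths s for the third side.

7.9 ≤ s < 27.8 cm

Triangle inequality alone gives 1.8 < s < 27.8.
The perimeter condition gives s ≥ 35.7 − 13.0 − 14.8 = 7.9.
Intersecting the two: 7.9 ≤ s < 27.8.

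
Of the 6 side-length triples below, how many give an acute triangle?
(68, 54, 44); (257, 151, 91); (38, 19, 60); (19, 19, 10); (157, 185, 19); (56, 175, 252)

(68,54,44): 44²+54² = 4852 > 4624 = 68² → acute
(257,151,91): 91+151 ≤ 257, not a triangle
(38,19,60): 19+38 ≤ 60, not a triangle
(19,19,10): 10²+19² = 461 > 361 = 19² → acute
(157,185,19): 19+157 ≤ 185, not a triangle
(56,175,252): 56+175 ≤ 252, not a triangle
2 of the 6 are acute.

2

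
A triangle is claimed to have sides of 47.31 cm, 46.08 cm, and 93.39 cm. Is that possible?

The two shorter sides sum to 93.39, exactly equal to the longest side 93.39.
That gives only a degenerate (flat) triangle — the inequality must be strict.

No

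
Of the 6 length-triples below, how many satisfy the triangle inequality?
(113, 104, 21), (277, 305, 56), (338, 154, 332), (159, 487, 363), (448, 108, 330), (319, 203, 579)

4

(21,104,113): 21+104 > 113 → valid
(56,277,305): 56+277 > 305 → valid
(154,332,338): 154+332 > 338 → valid
(159,363,487): 159+363 > 487 → valid
(108,330,448): 108+330 ≤ 448 → not valid
(203,319,579): 203+319 ≤ 579 → not valid
4 of the 6 triples form a triangle.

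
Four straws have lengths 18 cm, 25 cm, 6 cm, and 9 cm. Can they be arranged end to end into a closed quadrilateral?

A quadrilateral exists iff every side is shorter than the sum of the others — equivalently, the longest side is less than the sum of the rest.
Longest side 25 < 33 (sum of the remaining 3), so yes.

Yes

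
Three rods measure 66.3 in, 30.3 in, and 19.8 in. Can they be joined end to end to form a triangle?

The longest side is 66.3, but the other two sum to only 50.1.
50.1 < 66.3, so the triangle inequality fails.

No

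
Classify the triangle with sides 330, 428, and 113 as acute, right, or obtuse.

Compare the square of the longest side to the sum of squares of the other two: 113² + 330² = 121669 < 183184 = 428².

obtuse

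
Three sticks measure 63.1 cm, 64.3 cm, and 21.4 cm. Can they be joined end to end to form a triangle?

Yes

The longest side is 64.3, and the other two sum to 84.5.
Since 84.5 > 64.3, the triangle inequality holds.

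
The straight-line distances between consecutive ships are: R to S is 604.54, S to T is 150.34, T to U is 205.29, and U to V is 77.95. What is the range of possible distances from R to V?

170.96 ≤ RV ≤ 1038.12

The maximum is all hops collinear in one direction: 604.54 + 150.34 + 205.29 + 77.95 = 1038.12.
The longest hop is 604.54; the others sum to 433.58. Folding the others back against it leaves at least 604.54 − 433.58 = 170.96.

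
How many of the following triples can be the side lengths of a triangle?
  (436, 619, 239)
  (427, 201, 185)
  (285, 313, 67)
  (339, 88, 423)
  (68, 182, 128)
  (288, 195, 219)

5

(239,436,619): 239+436 > 619 → valid
(185,201,427): 185+201 ≤ 427 → not valid
(67,285,313): 67+285 > 313 → valid
(88,339,423): 88+339 > 423 → valid
(68,128,182): 68+128 > 182 → valid
(195,219,288): 195+219 > 288 → valid
5 of the 6 triples form a triangle.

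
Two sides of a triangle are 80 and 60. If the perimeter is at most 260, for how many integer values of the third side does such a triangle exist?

Triangle inequality: 20 < x < 140. Perimeter ≤ 260 gives x ≤ 260 − 80 − 60 = 120.
So 20 < x ≤ 120; integers 21 through 120: 100 values.

100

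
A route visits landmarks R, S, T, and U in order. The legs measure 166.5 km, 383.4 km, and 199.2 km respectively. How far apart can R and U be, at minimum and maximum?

17.7 ≤ RU ≤ 749.1 km

The maximum is all hops collinear in one direction: 166.5 + 383.4 + 199.2 = 749.1.
The longest hop is 383.4; the others sum to 365.7. Folding the others back against it leaves at least 383.4 − 365.7 = 17.7.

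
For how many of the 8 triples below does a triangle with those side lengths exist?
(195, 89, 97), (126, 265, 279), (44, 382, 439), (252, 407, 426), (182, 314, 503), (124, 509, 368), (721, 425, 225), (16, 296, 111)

2

(89,97,195): 89+97 ≤ 195 → not valid
(126,265,279): 126+265 > 279 → valid
(44,382,439): 44+382 ≤ 439 → not valid
(252,407,426): 252+407 > 426 → valid
(182,314,503): 182+314 ≤ 503 → not valid
(124,368,509): 124+368 ≤ 509 → not valid
(225,425,721): 225+425 ≤ 721 → not valid
(16,111,296): 16+111 ≤ 296 → not valid
2 of the 8 triples form a triangle.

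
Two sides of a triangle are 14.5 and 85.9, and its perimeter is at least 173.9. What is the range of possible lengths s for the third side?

Triangle inequality alone gives 71.4 < s < 100.4.
The perimeter condition gives s ≥ 173.9 − 14.5 − 85.9 = 73.5.
Intersecting the two: 73.5 ≤ s < 100.4.

73.5 ≤ s < 100.4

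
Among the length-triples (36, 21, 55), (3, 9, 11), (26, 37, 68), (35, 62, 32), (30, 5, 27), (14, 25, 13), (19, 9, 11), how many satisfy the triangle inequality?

(21,36,55): 21+36 > 55 → valid
(3,9,11): 3+9 > 11 → valid
(26,37,68): 26+37 ≤ 68 → not valid
(32,35,62): 32+35 > 62 → valid
(5,27,30): 5+27 > 30 → valid
(13,14,25): 13+14 > 25 → valid
(9,11,19): 9+11 > 19 → valid
6 of the 7 triples form a triangle.

6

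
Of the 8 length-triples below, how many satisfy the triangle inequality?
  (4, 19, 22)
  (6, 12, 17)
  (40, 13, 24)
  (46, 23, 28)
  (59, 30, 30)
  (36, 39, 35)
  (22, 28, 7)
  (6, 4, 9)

7

(4,19,22): 4+19 > 22 → valid
(6,12,17): 6+12 > 17 → valid
(13,24,40): 13+24 ≤ 40 → not valid
(23,28,46): 23+28 > 46 → valid
(30,30,59): 30+30 > 59 → valid
(35,36,39): 35+36 > 39 → valid
(7,22,28): 7+22 > 28 → valid
(4,6,9): 4+6 > 9 → valid
7 of the 8 triples form a triangle.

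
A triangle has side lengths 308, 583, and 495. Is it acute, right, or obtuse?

Compare the square of the longest side to the sum of squares of the other two: 308² + 495² = 339889 = 583².

right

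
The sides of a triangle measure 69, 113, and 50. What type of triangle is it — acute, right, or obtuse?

Compare the square of the longest side to the sum of squares of the other two: 50² + 69² = 7261 < 12769 = 113².

obtuse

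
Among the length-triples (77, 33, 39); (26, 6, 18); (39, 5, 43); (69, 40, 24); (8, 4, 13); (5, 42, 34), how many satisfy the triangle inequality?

1

(33,39,77): 33+39 ≤ 77 → not valid
(6,18,26): 6+18 ≤ 26 → not valid
(5,39,43): 5+39 > 43 → valid
(24,40,69): 24+40 ≤ 69 → not valid
(4,8,13): 4+8 ≤ 13 → not valid
(5,34,42): 5+34 ≤ 42 → not valid
1 of the 6 triples forms a triangle.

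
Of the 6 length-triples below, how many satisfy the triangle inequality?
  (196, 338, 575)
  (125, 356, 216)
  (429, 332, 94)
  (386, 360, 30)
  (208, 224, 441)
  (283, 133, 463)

1

(196,338,575): 196+338 ≤ 575 → not valid
(125,216,356): 125+216 ≤ 356 → not valid
(94,332,429): 94+332 ≤ 429 → not valid
(30,360,386): 30+360 > 386 → valid
(208,224,441): 208+224 ≤ 441 → not valid
(133,283,463): 133+283 ≤ 463 → not valid
1 of the 6 triples forms a triangle.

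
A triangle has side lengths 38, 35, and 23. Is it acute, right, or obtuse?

Compare the square of the longest side to the sum of squares of the other two: 23² + 35² = 1754 > 1444 = 38².

acute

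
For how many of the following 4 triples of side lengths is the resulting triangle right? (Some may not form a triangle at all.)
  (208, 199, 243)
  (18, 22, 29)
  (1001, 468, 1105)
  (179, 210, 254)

(208,199,243): 199²+208² = 82865 > 59049 = 243² → acute
(18,22,29): 18²+22² = 808 < 841 = 29² → obtuse
(1001,468,1105): 468²+1001² = 1221025 = 1105² → right
(179,210,254): 179²+210² = 76141 > 64516 = 254² → acute
1 of the 4 is right.

1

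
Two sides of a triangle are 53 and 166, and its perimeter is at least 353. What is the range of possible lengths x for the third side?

134 ≤ x < 219

Triangle inequality alone gives 113 < x < 219.
The perimeter condition gives x ≥ 353 − 53 − 166 = 134.
Intersecting the two: 134 ≤ x < 219.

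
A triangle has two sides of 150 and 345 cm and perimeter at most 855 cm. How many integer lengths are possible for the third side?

165

Triangle inequality: 195 < x < 495. Perimeter ≤ 855 gives x ≤ 855 − 150 − 345 = 360.
So 195 < x ≤ 360; integers 196 through 360: 165 values.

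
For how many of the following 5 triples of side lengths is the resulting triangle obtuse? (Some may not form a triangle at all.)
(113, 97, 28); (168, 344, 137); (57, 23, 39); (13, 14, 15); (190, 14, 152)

2

(113,97,28): 28²+97² = 10193 < 12769 = 113² → obtuse
(168,344,137): 137+168 ≤ 344, not a triangle
(57,23,39): 23²+39² = 2050 < 3249 = 57² → obtuse
(13,14,15): 13²+14² = 365 > 225 = 15² → acute
(190,14,152): 14+152 ≤ 190, not a triangle
2 of the 5 are obtuse.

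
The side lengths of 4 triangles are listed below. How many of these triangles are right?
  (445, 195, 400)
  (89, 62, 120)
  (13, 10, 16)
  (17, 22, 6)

1

(445,195,400): 195²+400² = 198025 = 445² → right
(89,62,120): 62²+89² = 11765 < 14400 = 120² → obtuse
(13,10,16): 10²+13² = 269 > 256 = 16² → acute
(17,22,6): 6²+17² = 325 < 484 = 22² → obtuse
1 of the 4 is right.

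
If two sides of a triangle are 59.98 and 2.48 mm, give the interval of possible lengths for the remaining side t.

57.50 < t < 62.46 (mm)

By the triangle inequality, t must be less than 59.98 + 2.48 = 62.46 and greater than |59.98 − 2.48| = 57.50.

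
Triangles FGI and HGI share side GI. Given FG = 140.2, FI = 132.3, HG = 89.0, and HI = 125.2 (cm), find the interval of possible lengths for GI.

36.2 < GI < 214.2

From triangle FGI: |140.2 − 132.3| < GI < 140.2 + 132.3, i.e. 7.9 < GI < 272.5.
From triangle HGI: 36.2 < GI < 214.2.
Both must hold, so GI lies in the intersection.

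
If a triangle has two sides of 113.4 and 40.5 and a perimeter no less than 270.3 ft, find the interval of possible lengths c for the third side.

Triangle inequality alone gives 72.9 < c < 153.9.
The perimeter condition gives c ≥ 270.3 − 113.4 − 40.5 = 116.4.
Intersecting the two: 116.4 ≤ c < 153.9.

116.4 ≤ c < 153.9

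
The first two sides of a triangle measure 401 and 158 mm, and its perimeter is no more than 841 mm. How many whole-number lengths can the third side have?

Triangle inequality: 243 < x < 559. Perimeter ≤ 841 gives x ≤ 841 − 401 − 158 = 282.
So 243 < x ≤ 282; integers 244 through 282: 39 values.

39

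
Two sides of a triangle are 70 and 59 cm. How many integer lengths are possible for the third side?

The third side lies in the open interval (11, 129).
Integers from 12 to 128 inclusive: 128 − 12 + 1 = 117.

117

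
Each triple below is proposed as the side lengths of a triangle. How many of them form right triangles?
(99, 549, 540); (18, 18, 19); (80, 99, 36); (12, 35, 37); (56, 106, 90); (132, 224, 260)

4

(99,549,540): 99²+540² = 301401 = 549² → right
(18,18,19): 18²+18² = 648 > 361 = 19² → acute
(80,99,36): 36²+80² = 7696 < 9801 = 99² → obtuse
(12,35,37): 12²+35² = 1369 = 37² → right
(56,106,90): 56²+90² = 11236 = 106² → right
(132,224,260): 132²+224² = 67600 = 260² → right
4 of the 6 are right.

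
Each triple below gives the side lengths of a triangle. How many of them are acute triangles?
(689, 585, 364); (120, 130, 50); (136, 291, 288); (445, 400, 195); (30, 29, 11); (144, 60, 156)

2

(689,585,364): 364²+585² = 474721 = 689² → right
(120,130,50): 50²+120² = 16900 = 130² → right
(136,291,288): 136²+288² = 101440 > 84681 = 291² → acute
(445,400,195): 195²+400² = 198025 = 445² → right
(30,29,11): 11²+29² = 962 > 900 = 30² → acute
(144,60,156): 60²+144² = 24336 = 156² → right
2 of the 6 are acute.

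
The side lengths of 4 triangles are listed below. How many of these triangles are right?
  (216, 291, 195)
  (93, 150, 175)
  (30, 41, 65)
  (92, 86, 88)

(216,291,195): 195²+216² = 84681 = 291² → right
(93,150,175): 93²+150² = 31149 > 30625 = 175² → acute
(30,41,65): 30²+41² = 2581 < 4225 = 65² → obtuse
(92,86,88): 86²+88² = 15140 > 8464 = 92² → acute
1 of the 4 is right.

1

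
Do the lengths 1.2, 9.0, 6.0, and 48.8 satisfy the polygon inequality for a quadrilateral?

No

For a quadrilateral, each side must be shorter than the sum of the others.
Here the longest side is 48.8, but the remaining 3 sides sum to only 16.2.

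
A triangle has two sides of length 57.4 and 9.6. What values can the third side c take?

47.8 < c < 67.0

By the triangle inequality, c must be less than 57.4 + 9.6 = 67.0 and greater than |57.4 − 9.6| = 47.8.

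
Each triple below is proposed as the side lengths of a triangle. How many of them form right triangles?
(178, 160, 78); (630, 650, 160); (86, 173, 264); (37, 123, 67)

(178,160,78): 78²+160² = 31684 = 178² → right
(630,650,160): 160²+630² = 422500 = 650² → right
(86,173,264): 86+173 ≤ 264, not a triangle
(37,123,67): 37+67 ≤ 123, not a triangle
2 of the 4 are right.

2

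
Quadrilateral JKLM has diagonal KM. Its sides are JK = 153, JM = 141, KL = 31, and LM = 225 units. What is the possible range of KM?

From triangle JKM: |153 − 141| < KM < 153 + 141, i.e. 12 < KM < 294.
From triangle LKM: 194 < KM < 256.
Both must hold, so KM lies in the intersection.

194 < KM < 256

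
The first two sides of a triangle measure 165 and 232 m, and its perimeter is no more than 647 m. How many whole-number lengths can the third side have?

Triangle inequality: 67 < x < 397. Perimeter ≤ 647 gives x ≤ 647 − 165 − 232 = 250.
So 67 < x ≤ 250; integers 68 through 250: 183 values.

183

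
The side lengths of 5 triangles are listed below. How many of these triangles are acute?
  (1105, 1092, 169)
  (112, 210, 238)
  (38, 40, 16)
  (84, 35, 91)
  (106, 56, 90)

1

(1105,1092,169): 169²+1092² = 1221025 = 1105² → right
(112,210,238): 112²+210² = 56644 = 238² → right
(38,40,16): 16²+38² = 1700 > 1600 = 40² → acute
(84,35,91): 35²+84² = 8281 = 91² → right
(106,56,90): 56²+90² = 11236 = 106² → right
1 of the 5 is acute.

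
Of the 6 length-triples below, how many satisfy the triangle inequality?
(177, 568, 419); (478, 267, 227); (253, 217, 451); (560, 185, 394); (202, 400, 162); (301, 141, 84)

(177,419,568): 177+419 > 568 → valid
(227,267,478): 227+267 > 478 → valid
(217,253,451): 217+253 > 451 → valid
(185,394,560): 185+394 > 560 → valid
(162,202,400): 162+202 ≤ 400 → not valid
(84,141,301): 84+141 ≤ 301 → not valid
4 of the 6 triples form a triangle.

4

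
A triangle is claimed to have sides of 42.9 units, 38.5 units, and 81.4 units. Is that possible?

No

The two shorter sides sum to 81.4, exactly equal to the longest side 81.4.
That gives only a degenerate (flat) triangle — the inequality must be strict.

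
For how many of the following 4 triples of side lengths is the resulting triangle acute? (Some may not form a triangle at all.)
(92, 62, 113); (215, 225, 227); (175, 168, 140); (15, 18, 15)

(92,62,113): 62²+92² = 12308 < 12769 = 113² → obtuse
(215,225,227): 215²+225² = 96850 > 51529 = 227² → acute
(175,168,140): 140²+168² = 47824 > 30625 = 175² → acute
(15,18,15): 15²+15² = 450 > 324 = 18² → acute
3 of the 4 are acute.

3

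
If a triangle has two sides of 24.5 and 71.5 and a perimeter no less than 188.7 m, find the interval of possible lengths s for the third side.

Triangle inequality alone gives 47.0 < s < 96.0.
The perimeter condition gives s ≥ 188.7 − 24.5 − 71.5 = 92.7.
Intersecting the two: 92.7 ≤ s < 96.0.

92.7 ≤ s < 96.0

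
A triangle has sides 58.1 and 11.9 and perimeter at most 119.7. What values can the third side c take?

Triangle inequality alone gives 46.2 < c < 70.0.
The perimeter condition gives c ≤ 119.7 − 58.1 − 11.9 = 49.7.
Intersecting the two: 46.2 < c ≤ 49.7.

46.2 < c ≤ 49.7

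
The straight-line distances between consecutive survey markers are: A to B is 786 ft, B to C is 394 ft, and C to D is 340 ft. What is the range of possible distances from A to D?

52 ≤ AD ≤ 1520 ft

The maximum is all hops collinear in one direction: 786 + 394 + 340 = 1520.
The longest hop is 786; the others sum to 734. Folding the others back against it leaves at least 786 − 734 = 52.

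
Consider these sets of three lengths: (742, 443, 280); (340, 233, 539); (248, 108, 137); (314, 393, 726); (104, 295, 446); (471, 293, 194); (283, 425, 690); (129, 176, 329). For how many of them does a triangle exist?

(280,443,742): 280+443 ≤ 742 → not valid
(233,340,539): 233+340 > 539 → valid
(108,137,248): 108+137 ≤ 248 → not valid
(314,393,726): 314+393 ≤ 726 → not valid
(104,295,446): 104+295 ≤ 446 → not valid
(194,293,471): 194+293 > 471 → valid
(283,425,690): 283+425 > 690 → valid
(129,176,329): 129+176 ≤ 329 → not valid
3 of the 8 triples form a triangle.

3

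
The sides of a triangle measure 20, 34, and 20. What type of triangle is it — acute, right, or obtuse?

Compare the square of the longest side to the sum of squares of the other two: 20² + 20² = 800 < 1156 = 34².

obtuse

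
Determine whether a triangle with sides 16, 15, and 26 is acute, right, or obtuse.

obtuse

Compare the square of the longest side to the sum of squares of the other two: 15² + 16² = 481 < 676 = 26².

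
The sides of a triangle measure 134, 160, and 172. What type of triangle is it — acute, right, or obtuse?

acute

Compare the square of the longest side to the sum of squares of the other two: 134² + 160² = 43556 > 29584 = 172².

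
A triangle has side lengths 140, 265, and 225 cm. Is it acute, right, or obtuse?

right

Compare the square of the longest side to the sum of squares of the other two: 140² + 225² = 70225 = 265².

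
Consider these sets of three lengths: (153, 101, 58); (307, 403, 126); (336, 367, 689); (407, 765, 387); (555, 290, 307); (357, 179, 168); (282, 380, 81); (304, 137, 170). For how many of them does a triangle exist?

(58,101,153): 58+101 > 153 → valid
(126,307,403): 126+307 > 403 → valid
(336,367,689): 336+367 > 689 → valid
(387,407,765): 387+407 > 765 → valid
(290,307,555): 290+307 > 555 → valid
(168,179,357): 168+179 ≤ 357 → not valid
(81,282,380): 81+282 ≤ 380 → not valid
(137,170,304): 137+170 > 304 → valid
6 of the 8 triples form a triangle.

6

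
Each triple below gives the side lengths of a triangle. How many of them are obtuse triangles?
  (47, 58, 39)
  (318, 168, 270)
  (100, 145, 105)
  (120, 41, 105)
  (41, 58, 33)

2

(47,58,39): 39²+47² = 3730 > 3364 = 58² → acute
(318,168,270): 168²+270² = 101124 = 318² → right
(100,145,105): 100²+105² = 21025 = 145² → right
(120,41,105): 41²+105² = 12706 < 14400 = 120² → obtuse
(41,58,33): 33²+41² = 2770 < 3364 = 58² → obtuse
2 of the 5 are obtuse.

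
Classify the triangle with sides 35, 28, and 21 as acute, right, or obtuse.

right

Compare the square of the longest side to the sum of squares of the other two: 21² + 28² = 1225 = 35².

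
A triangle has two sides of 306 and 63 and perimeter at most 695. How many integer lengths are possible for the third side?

Triangle inequality: 243 < x < 369. Perimeter ≤ 695 gives x ≤ 695 − 306 − 63 = 326.
So 243 < x ≤ 326; integers 244 through 326: 83 values.

83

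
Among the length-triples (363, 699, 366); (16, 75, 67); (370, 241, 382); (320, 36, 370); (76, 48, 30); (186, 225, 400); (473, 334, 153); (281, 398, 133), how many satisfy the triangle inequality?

7

(363,366,699): 363+366 > 699 → valid
(16,67,75): 16+67 > 75 → valid
(241,370,382): 241+370 > 382 → valid
(36,320,370): 36+320 ≤ 370 → not valid
(30,48,76): 30+48 > 76 → valid
(186,225,400): 186+225 > 400 → valid
(153,334,473): 153+334 > 473 → valid
(133,281,398): 133+281 > 398 → valid
7 of the 8 triples form a triangle.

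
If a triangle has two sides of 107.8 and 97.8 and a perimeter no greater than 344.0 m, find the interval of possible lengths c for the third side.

Triangle inequality alone gives 10.0 < c < 205.6.
The perimeter condition gives c ≤ 344.0 − 107.8 − 97.8 = 138.4.
Intersecting the two: 10.0 < c ≤ 138.4.

10.0 < c ≤ 138.4 m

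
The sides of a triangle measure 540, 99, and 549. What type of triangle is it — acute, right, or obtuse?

Compare the square of the longest side to the sum of squares of the other two: 99² + 540² = 301401 = 549².

right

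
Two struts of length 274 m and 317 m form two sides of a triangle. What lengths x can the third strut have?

By the triangle inequality, x must be less than 274 + 317 = 591 and greater than |274 − 317| = 43.

43 < x < 591 (m)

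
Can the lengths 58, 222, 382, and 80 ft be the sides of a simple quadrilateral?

For a quadrilateral, each side must be shorter than the sum of the others.
Here the longest side is 382, but the remaining 3 sides sum to only 360.

No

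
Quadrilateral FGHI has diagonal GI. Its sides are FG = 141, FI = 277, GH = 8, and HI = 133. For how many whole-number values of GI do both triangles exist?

4

From triangle FGI: 136 < GI < 418.
From triangle HGI: 125 < GI < 141.
Intersection: 136 < GI < 141, so integers 137 through 140: 4 values.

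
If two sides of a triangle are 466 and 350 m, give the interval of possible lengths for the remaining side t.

116 < t < 816 (m)

By the triangle inequality, t must be less than 466 + 350 = 816 and greater than |466 − 350| = 116.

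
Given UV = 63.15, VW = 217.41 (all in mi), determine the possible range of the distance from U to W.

154.26 ≤ UW ≤ 280.56 mi

By the triangle inequality, |63.15 − 217.41| ≤ UW ≤ 63.15 + 217.41.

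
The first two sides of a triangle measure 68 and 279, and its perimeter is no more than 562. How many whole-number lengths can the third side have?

4

Triangle inequality: 211 < x < 347. Perimeter ≤ 562 gives x ≤ 562 − 68 − 279 = 215.
So 211 < x ≤ 215; integers 212 through 215: 4 values.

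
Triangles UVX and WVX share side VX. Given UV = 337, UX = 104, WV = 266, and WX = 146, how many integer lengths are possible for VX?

178

From triangle UVX: 233 < VX < 441.
From triangle WVX: 120 < VX < 412.
Intersection: 233 < VX < 412, so integers 234 through 411: 178 values.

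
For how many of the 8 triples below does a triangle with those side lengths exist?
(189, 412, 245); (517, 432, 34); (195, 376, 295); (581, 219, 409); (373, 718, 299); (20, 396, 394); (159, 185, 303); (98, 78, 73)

6

(189,245,412): 189+245 > 412 → valid
(34,432,517): 34+432 ≤ 517 → not valid
(195,295,376): 195+295 > 376 → valid
(219,409,581): 219+409 > 581 → valid
(299,373,718): 299+373 ≤ 718 → not valid
(20,394,396): 20+394 > 396 → valid
(159,185,303): 159+185 > 303 → valid
(73,78,98): 73+78 > 98 → valid
6 of the 8 triples form a triangle.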